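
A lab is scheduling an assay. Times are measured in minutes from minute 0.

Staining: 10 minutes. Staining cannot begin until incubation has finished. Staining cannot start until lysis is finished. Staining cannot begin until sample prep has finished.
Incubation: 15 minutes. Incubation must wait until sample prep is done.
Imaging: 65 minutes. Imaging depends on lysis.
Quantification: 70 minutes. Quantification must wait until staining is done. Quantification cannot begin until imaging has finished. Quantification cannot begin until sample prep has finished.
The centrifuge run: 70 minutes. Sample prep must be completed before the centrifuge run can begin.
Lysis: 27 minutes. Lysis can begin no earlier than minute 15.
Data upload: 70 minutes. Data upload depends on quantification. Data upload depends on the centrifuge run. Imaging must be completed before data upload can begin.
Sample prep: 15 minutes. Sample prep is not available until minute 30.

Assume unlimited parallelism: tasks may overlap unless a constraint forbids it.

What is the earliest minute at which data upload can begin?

Lysis cannot begin until its own release at minute 15. It runs from minute 15 to 15 + 27 = minute 42.
Imaging waits on lysis (finishes minute 42), so it starts at minute 42 and finishes at 42 + 65 = minute 107.
Sample prep cannot begin until its own release at minute 30. It runs from minute 30 to 30 + 15 = minute 45.
The centrifuge run cannot begin until sample prep (finishes minute 45). It runs from minute 45 to 45 + 70 = minute 115.
Incubation cannot begin until sample prep (finishes minute 45). It runs from minute 45 to 45 + 15 = minute 60.
For staining: incubation (finishes minute 60); lysis (finishes minute 42); sample prep (finishes minute 45). Taking the maximum gives a start of minute 60, and it finishes at 60 + 10 = minute 70.
Quantification needs all of staining (finishes minute 70); imaging (finishes minute 107); sample prep (finishes minute 45). That puts its earliest start at minute 107; it finishes at 107 + 70 = minute 177.
Data upload waits on quantification (finishes minute 177); the centrifuge run (finishes minute 115); imaging (finishes minute 107). The latest of these is minute 177, which is the earliest data upload can start.

177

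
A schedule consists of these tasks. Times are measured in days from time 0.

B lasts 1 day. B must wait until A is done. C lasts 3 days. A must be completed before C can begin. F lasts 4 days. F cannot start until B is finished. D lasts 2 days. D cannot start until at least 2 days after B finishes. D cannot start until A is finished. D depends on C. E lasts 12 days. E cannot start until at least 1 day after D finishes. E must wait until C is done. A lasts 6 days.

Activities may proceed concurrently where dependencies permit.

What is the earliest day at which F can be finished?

11

Nothing blocks A, so it runs from day 0 to day 6.
B cannot begin until A (finishes day 6). It runs from day 6 to 6 + 1 = day 7.
F waits on B (finishes day 7), so it starts at day 7 and finishes at 7 + 4 = day 11.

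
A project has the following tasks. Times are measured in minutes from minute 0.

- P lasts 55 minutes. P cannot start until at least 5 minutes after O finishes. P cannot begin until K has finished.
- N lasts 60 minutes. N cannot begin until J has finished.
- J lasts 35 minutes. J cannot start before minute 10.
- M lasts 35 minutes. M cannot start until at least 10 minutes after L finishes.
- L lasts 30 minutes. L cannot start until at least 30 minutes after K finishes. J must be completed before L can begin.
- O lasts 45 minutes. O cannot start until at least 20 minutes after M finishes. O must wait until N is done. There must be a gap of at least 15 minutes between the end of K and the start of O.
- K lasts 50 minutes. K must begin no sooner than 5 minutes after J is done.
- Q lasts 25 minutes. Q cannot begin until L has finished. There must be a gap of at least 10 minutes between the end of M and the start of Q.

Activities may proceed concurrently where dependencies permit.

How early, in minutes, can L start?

130

J waits on its own release at minute 10, so it starts at minute 10 and finishes at 10 + 35 = minute 45.
K cannot begin until J (finishes minute 45, plus 5-minute gap → minute 50). It runs from minute 50 to 50 + 50 = minute 100.
L waits on K (finishes minute 100, plus 30-minute gap → minute 130); J (finishes minute 45). The latest of these is minute 130, which is the earliest L can start.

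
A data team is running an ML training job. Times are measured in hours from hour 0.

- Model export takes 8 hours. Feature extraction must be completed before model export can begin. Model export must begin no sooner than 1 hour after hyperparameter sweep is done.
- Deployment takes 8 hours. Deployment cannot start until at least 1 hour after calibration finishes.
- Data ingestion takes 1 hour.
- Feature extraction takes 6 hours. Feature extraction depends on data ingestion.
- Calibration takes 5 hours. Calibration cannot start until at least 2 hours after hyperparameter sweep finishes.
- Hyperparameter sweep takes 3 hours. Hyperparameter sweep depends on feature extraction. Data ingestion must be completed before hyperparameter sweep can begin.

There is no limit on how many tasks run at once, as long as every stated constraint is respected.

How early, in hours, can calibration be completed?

17

Data ingestion has no prerequisites, so it starts at hour 0 and finishes at hour 1.
Feature extraction cannot begin until data ingestion (finishes hour 1). It runs from hour 1 to 1 + 6 = hour 7.
Hyperparameter sweep needs all of feature extraction (finishes hour 7); data ingestion (finishes hour 1). That puts its earliest start at hour 7; it finishes at 7 + 3 = hour 10.
Calibration cannot begin until hyperparameter sweep (finishes hour 10, plus 2-hour gap → hour 12). It runs from hour 12 to 12 + 5 = hour 17.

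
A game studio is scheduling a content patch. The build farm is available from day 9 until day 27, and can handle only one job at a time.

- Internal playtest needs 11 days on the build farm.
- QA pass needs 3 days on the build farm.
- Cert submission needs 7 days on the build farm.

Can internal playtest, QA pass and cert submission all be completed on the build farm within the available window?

No

The build farm window is 27 − 9 = 18 days.
Running back to back, the jobs need 11 + 3 + 7 = 21 days on the build farm.
Since 21 > 18, they cannot all fit.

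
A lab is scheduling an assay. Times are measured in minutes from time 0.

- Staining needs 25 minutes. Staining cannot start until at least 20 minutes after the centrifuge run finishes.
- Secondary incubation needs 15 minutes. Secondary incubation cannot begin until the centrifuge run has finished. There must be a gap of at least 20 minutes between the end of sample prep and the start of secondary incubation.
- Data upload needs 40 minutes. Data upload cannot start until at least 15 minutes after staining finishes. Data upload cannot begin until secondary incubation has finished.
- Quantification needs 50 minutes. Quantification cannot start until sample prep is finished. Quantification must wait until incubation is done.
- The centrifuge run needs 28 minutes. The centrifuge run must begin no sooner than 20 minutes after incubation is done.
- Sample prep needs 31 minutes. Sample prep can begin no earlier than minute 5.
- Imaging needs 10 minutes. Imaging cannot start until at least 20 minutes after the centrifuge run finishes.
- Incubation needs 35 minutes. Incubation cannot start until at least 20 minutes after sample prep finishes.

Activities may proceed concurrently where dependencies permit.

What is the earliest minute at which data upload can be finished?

239

After its own release at minute 5, sample prep can start at minute 5 and finishes at minute 36.
Incubation cannot begin until sample prep (finishes minute 36, plus 20-minute gap → minute 56). It runs from minute 56 to 56 + 35 = minute 91.
After incubation (finishes minute 91, plus 20-minute gap → minute 111), the centrifuge run can start at minute 111 and finishes at minute 139.
For secondary incubation: the centrifuge run (finishes minute 139); sample prep (finishes minute 36, plus 20-minute gap → minute 56). Taking the maximum gives a start of minute 139, and it finishes at 139 + 15 = minute 154.
Staining waits on the centrifuge run (finishes minute 139, plus 20-minute gap → minute 159), so it starts at minute 159 and finishes at 159 + 25 = minute 184.
Data upload cannot start until staining (finishes minute 184, plus 15-minute gap → minute 199); secondary incubation (finishes minute 154). The controlling bound is minute 199, so data upload finishes at 199 + 40 = minute 239.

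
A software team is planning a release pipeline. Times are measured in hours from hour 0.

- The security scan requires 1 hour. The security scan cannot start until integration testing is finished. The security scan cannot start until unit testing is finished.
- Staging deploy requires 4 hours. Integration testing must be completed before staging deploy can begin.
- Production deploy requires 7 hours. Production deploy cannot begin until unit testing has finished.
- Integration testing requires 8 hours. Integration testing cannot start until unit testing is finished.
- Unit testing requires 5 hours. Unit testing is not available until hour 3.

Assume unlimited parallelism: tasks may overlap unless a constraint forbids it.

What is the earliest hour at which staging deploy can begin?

Unit testing waits on its own release at hour 3, so it starts at hour 3 and finishes at 3 + 5 = hour 8.
Integration testing cannot begin until unit testing (finishes hour 8). It runs from hour 8 to 8 + 8 = hour 16.
Staging deploy waits on integration testing (finishes hour 16), so the earliest it can start is hour 16.

16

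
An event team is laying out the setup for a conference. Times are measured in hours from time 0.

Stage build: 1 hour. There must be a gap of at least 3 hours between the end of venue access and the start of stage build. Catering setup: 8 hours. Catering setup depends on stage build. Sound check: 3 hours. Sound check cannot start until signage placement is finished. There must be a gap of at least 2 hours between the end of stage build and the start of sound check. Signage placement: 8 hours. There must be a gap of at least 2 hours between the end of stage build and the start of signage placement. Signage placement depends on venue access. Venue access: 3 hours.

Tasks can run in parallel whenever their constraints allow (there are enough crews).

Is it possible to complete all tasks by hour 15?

No

Venue access has no prerequisites, so it starts at hour 0 and finishes at hour 3.
Stage build cannot begin until venue access (finishes hour 3, plus 3-hour gap → hour 6). It runs from hour 6 to 6 + 1 = hour 7.
Catering setup waits on stage build (finishes hour 7), so it starts at hour 7 and finishes at 7 + 8 = hour 15.
For signage placement: stage build (finishes hour 7, plus 2-hour gap → hour 9); venue access (finishes hour 3). Taking the maximum gives a start of hour 9, and it finishes at 9 + 8 = hour 17.
For sound check: signage placement (finishes hour 17); stage build (finishes hour 7, plus 2-hour gap → hour 9). Taking the maximum gives a start of hour 17, and it finishes at 17 + 3 = hour 20.
The earliest everything can be done is hour 20, which is after the deadline of 15, so it is not possible.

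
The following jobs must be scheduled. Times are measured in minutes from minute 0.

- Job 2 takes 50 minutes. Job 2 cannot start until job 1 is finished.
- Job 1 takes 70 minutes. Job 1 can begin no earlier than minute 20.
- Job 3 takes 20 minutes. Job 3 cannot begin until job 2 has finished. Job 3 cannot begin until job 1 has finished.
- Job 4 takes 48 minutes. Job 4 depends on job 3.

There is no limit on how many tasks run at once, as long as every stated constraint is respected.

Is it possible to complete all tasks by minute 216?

After its own release at minute 20, job 1 can start at minute 20 and finishes at minute 90.
After job 1 (finishes minute 90), job 2 can start at minute 90 and finishes at minute 140.
Job 3 has to wait for job 2 (finishes minute 140); job 1 (finishes minute 90). The latest of these is minute 140, so job 3 runs minute 140 to 140 + 20 = minute 160.
Job 4 cannot begin until job 3 (finishes minute 160). It runs from minute 160 to 160 + 48 = minute 208.
Every task is finished by minute 208, which is no later than the deadline of 216, so the schedule is feasible.

Yes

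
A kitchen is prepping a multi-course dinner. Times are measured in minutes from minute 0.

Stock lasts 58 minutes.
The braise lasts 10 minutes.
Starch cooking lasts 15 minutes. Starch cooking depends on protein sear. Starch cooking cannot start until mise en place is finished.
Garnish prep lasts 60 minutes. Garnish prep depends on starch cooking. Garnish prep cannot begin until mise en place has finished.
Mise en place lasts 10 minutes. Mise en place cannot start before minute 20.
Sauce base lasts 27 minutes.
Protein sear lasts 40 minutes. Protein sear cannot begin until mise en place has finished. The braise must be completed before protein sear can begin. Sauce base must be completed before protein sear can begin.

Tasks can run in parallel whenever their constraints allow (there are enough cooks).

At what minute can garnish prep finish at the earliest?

145

The braise can start immediately at minute 0; it finishes at minute 10.
Sauce base can start immediately at minute 0; it finishes at minute 27.
Mise en place cannot begin until its own release at minute 20. It runs from minute 20 to 20 + 10 = minute 30.
Protein sear cannot start until mise en place (finishes minute 30); the braise (finishes minute 10); sauce base (finishes minute 27). The controlling bound is minute 30, so protein sear finishes at 30 + 40 = minute 70.
Starch cooking needs all of protein sear (finishes minute 70); mise en place (finishes minute 30). That puts its earliest start at minute 70; it finishes at 70 + 15 = minute 85.
Garnish prep has to wait for starch cooking (finishes minute 85); mise en place (finishes minute 30). The latest of these is minute 85, so garnish prep runs minute 85 to 85 + 60 = minute 145.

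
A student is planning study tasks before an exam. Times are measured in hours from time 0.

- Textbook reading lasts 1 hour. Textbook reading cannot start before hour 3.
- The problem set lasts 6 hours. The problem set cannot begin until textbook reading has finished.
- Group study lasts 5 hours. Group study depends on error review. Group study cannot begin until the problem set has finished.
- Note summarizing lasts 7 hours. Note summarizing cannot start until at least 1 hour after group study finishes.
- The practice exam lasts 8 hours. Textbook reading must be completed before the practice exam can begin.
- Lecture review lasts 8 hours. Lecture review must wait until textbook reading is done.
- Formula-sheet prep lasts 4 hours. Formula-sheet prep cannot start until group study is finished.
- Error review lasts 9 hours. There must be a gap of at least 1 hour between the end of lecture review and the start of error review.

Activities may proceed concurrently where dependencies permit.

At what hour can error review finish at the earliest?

After its own release at hour 3, textbook reading can start at hour 3 and finishes at hour 4.
After textbook reading (finishes hour 4), lecture review can start at hour 4 and finishes at hour 12.
Error review cannot begin until lecture review (finishes hour 12, plus 1-hour gap → hour 13). It runs from hour 13 to 13 + 9 = hour 22.

22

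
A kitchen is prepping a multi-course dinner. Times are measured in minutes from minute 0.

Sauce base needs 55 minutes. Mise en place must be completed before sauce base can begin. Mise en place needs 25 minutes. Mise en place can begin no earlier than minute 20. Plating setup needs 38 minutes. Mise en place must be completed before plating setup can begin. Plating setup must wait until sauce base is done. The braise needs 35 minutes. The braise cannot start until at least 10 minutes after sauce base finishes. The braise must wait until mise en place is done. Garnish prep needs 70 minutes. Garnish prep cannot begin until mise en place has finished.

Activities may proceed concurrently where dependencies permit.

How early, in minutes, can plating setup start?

100

Mise en place cannot begin until its own release at minute 20. It runs from minute 20 to 20 + 25 = minute 45.
After mise en place (finishes minute 45), sauce base can start at minute 45 and finishes at minute 100.
Plating setup waits on mise en place (finishes minute 45); sauce base (finishes minute 100). The latest of these is minute 100, which is the earliest plating setup can start.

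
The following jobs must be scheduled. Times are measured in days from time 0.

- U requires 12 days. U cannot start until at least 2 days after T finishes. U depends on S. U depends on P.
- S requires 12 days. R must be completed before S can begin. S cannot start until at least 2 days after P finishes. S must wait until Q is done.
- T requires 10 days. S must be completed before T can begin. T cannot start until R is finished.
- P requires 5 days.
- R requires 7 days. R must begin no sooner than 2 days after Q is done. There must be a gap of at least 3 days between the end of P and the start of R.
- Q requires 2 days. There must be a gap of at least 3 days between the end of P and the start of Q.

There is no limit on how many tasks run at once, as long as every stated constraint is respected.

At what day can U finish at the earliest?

55

P can start immediately at day 0; it finishes at day 5.
Q cannot begin until P (finishes day 5, plus 3-day gap → day 8). It runs from day 8 to 8 + 2 = day 10.
R cannot start until Q (finishes day 10, plus 2-day gap → day 12); P (finishes day 5, plus 3-day gap → day 8). The controlling bound is day 12, so R finishes at 12 + 7 = day 19.
S has to wait for R (finishes day 19); P (finishes day 5, plus 2-day gap → day 7); Q (finishes day 10). The latest of these is day 19, so S runs day 19 to 19 + 12 = day 31.
For T: S (finishes day 31); R (finishes day 19). Taking the maximum gives a start of day 31, and it finishes at 31 + 10 = day 41.
U cannot start until T (finishes day 41, plus 2-day gap → day 43); S (finishes day 31); P (finishes day 5). The controlling bound is day 43, so U finishes at 43 + 12 = day 55.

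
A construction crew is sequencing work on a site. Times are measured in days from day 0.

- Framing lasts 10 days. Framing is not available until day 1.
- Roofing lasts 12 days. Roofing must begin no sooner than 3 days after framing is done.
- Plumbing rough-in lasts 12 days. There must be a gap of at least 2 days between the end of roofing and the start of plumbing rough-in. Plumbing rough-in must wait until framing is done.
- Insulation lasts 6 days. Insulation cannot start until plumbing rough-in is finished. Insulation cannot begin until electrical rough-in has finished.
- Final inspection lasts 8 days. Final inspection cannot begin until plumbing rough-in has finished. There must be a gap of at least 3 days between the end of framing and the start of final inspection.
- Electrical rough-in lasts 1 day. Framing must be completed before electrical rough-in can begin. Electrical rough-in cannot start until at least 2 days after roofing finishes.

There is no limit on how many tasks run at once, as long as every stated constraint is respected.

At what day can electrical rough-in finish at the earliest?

29

Framing waits on its own release at day 1, so it starts at day 1 and finishes at 1 + 10 = day 11.
After framing (finishes day 11, plus 3-day gap → day 14), roofing can start at day 14 and finishes at day 26.
Electrical rough-in needs all of framing (finishes day 11); roofing (finishes day 26, plus 2-day gap → day 28). That puts its earliest start at day 28; it finishes at 28 + 1 = day 29.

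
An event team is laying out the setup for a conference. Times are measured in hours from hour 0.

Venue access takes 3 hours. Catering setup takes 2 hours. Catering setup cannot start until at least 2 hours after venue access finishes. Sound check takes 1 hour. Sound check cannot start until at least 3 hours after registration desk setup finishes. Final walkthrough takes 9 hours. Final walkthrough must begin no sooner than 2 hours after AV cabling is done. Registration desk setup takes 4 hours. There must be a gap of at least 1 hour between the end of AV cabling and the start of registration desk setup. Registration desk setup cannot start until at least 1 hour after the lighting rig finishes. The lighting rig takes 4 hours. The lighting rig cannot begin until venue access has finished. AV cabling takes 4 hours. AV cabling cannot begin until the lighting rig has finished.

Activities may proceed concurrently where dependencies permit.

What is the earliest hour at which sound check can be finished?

20

Venue access can start immediately at hour 0; it finishes at hour 3.
After venue access (finishes hour 3), the lighting rig can start at hour 3 and finishes at hour 7.
After the lighting rig (finishes hour 7), AV cabling can start at hour 7 and finishes at hour 11.
Registration desk setup cannot start until AV cabling (finishes hour 11, plus 1-hour gap → hour 12); the lighting rig (finishes hour 7, plus 1-hour gap → hour 8). The controlling bound is hour 12, so registration desk setup finishes at 12 + 4 = hour 16.
After registration desk setup (finishes hour 16, plus 3-hour gap → hour 19), sound check can start at hour 19 and finishes at hour 20.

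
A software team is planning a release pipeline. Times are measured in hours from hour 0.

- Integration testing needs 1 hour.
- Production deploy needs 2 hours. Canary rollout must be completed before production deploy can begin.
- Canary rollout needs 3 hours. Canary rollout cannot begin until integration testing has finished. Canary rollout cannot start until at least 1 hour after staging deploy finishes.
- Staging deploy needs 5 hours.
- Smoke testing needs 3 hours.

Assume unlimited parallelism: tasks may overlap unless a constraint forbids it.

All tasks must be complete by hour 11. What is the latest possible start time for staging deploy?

To finish by hour 11, production deploy (duration 2) must start no later than hour 9.
Canary rollout must finish before production deploy (must start by hour 9). With a 3-hour duration, canary rollout must start by 9 − 3 = hour 6.
Staging deploy feeds into canary rollout (must start by hour 6, minus 1-hour gap → hour 5); so staging deploy must finish by hour 5 and therefore start by hour 0.

0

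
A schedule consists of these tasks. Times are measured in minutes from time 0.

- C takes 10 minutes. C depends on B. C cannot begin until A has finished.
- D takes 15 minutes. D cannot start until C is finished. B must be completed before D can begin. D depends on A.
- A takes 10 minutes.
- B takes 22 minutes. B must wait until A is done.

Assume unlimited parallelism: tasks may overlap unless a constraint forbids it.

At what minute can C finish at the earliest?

42

Nothing blocks A, so it runs from minute 0 to minute 10.
B cannot begin until A (finishes minute 10). It runs from minute 10 to 10 + 22 = minute 32.
C cannot start until B (finishes minute 32); A (finishes minute 10). The controlling bound is minute 32, so C finishes at 32 + 10 = minute 42.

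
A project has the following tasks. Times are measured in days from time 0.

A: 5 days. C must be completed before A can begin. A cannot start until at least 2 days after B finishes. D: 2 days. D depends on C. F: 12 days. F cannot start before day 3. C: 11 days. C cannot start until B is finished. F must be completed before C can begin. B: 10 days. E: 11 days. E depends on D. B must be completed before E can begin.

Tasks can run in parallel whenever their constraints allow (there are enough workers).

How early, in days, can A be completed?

F cannot begin until its own release at day 3. It runs from day 3 to 3 + 12 = day 15.
B has no prerequisites, so it starts at day 0 and finishes at day 10.
For C: B (finishes day 10); F (finishes day 15). Taking the maximum gives a start of day 15, and it finishes at 15 + 11 = day 26.
A cannot start until C (finishes day 26); B (finishes day 10, plus 2-day gap → day 12). The controlling bound is day 26, so A finishes at 26 + 5 = day 31.

31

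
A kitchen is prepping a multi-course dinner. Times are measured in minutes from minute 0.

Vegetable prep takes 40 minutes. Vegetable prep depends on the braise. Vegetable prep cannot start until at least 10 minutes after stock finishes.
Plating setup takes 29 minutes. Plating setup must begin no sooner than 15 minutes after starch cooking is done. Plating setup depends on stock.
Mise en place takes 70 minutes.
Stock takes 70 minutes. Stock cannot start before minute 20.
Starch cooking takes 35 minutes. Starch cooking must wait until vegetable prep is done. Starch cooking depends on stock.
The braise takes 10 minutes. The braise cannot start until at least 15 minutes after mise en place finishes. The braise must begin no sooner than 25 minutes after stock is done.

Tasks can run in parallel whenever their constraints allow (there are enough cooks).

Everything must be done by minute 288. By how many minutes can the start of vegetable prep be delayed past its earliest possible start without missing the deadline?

44

Stock waits on its own release at minute 20, so it starts at minute 20 and finishes at 20 + 70 = minute 90.
Mise en place has no prerequisites, so it starts at minute 0 and finishes at minute 70.
The braise needs all of mise en place (finishes minute 70, plus 15-minute gap → minute 85); stock (finishes minute 90, plus 25-minute gap → minute 115). That puts its earliest start at minute 115; it finishes at 115 + 10 = minute 125.
For vegetable prep: the braise (finishes minute 125); stock (finishes minute 90, plus 10-minute gap → minute 100). Taking the maximum gives a start of minute 125, and it finishes at 125 + 40 = minute 165.

Working backward from the deadline:
Plating setup must finish by minute 288; it takes 29 minutes, so it must start by 288 − 29 = minute 259.
Since plating setup (must start by minute 259, minus 15-minute gap → minute 244) depends on it, starch cooking must finish by minute 244. Backing off its 35-minute duration gives a latest start of minute 209.
Since starch cooking (must start by minute 209) depends on it, vegetable prep must finish by minute 209. Backing off its 40-minute duration gives a latest start of minute 169.
So vegetable prep can start as early as minute 125 and as late as minute 169, giving 169 − 125 = 44 minutes of slack.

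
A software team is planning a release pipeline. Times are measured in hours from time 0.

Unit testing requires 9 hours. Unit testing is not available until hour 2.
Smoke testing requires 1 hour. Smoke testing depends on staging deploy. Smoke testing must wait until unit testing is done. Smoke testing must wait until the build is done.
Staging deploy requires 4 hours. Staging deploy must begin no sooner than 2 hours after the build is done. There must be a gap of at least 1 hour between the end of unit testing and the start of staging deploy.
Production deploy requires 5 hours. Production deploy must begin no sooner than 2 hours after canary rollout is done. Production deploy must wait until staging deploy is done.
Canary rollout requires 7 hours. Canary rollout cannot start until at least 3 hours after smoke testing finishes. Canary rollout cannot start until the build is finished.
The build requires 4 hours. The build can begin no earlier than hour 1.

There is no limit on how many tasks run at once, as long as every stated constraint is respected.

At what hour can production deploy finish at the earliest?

Unit testing waits on its own release at hour 2, so it starts at hour 2 and finishes at 2 + 9 = hour 11.
The build cannot begin until its own release at hour 1. It runs from hour 1 to 1 + 4 = hour 5.
For staging deploy: the build (finishes hour 5, plus 2-hour gap → hour 7); unit testing (finishes hour 11, plus 1-hour gap → hour 12). Taking the maximum gives a start of hour 12, and it finishes at 12 + 4 = hour 16.
Smoke testing cannot start until staging deploy (finishes hour 16); unit testing (finishes hour 11); the build (finishes hour 5). The controlling bound is hour 16, so smoke testing finishes at 16 + 1 = hour 17.
Canary rollout cannot start until smoke testing (finishes hour 17, plus 3-hour gap → hour 20); the build (finishes hour 5). The controlling bound is hour 20, so canary rollout finishes at 20 + 7 = hour 27.
Production deploy cannot start until canary rollout (finishes hour 27, plus 2-hour gap → hour 29); staging deploy (finishes hour 16). The controlling bound is hour 29, so production deploy finishes at 29 + 5 = hour 34.

34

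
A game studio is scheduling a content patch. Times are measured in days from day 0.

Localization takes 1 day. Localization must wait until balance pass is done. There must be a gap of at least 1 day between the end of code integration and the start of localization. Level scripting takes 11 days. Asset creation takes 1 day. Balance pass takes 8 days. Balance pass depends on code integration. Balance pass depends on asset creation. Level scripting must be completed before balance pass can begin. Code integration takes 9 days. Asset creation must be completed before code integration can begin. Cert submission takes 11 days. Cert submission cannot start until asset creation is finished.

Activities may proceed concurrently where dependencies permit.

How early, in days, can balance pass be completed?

19

Level scripting can start immediately at day 0; it finishes at day 11.
Asset creation can start immediately at day 0; it finishes at day 1.
Code integration cannot begin until asset creation (finishes day 1). It runs from day 1 to 1 + 9 = day 10.
Balance pass cannot start until code integration (finishes day 10); asset creation (finishes day 1); level scripting (finishes day 11). The controlling bound is day 11, so balance pass finishes at 11 + 8 = day 19.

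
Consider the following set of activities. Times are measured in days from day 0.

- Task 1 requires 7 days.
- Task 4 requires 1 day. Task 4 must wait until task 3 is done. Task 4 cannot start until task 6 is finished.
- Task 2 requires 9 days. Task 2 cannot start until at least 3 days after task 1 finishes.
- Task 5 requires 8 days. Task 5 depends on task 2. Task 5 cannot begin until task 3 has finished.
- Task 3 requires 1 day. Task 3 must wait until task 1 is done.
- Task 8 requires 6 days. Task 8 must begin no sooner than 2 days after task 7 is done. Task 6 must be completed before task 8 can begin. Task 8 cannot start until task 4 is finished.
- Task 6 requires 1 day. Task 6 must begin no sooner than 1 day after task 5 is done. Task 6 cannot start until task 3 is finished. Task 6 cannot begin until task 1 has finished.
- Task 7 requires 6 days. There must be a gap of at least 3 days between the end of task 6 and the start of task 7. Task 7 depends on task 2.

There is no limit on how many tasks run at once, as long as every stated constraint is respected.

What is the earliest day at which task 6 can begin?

28

Task 1 can start immediately at day 0; it finishes at day 7.
Task 3 waits on task 1 (finishes day 7), so it starts at day 7 and finishes at 7 + 1 = day 8.
After task 1 (finishes day 7, plus 3-day gap → day 10), task 2 can start at day 10 and finishes at day 19.
Task 5 needs all of task 2 (finishes day 19); task 3 (finishes day 8). That puts its earliest start at day 19; it finishes at 19 + 8 = day 27.
Task 6 waits on task 5 (finishes day 27, plus 1-day gap → day 28); task 3 (finishes day 8); task 1 (finishes day 7). The latest of these is day 28, which is the earliest task 6 can start.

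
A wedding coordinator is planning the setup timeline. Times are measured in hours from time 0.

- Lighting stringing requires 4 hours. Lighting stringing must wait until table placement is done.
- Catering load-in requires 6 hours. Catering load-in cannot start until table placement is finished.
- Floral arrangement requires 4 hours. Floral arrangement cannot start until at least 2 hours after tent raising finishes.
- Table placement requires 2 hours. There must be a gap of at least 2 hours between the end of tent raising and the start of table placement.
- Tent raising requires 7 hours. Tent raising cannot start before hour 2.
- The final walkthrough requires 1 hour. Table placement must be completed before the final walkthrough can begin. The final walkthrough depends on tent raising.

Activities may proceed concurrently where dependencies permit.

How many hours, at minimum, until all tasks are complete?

19

After its own release at hour 2, tent raising can start at hour 2 and finishes at hour 9.
Floral arrangement waits on tent raising (finishes hour 9, plus 2-hour gap → hour 11), so it starts at hour 11 and finishes at 11 + 4 = hour 15.
Table placement waits on tent raising (finishes hour 9, plus 2-hour gap → hour 11), so it starts at hour 11 and finishes at 11 + 2 = hour 13.
For the final walkthrough: table placement (finishes hour 13); tent raising (finishes hour 9). Taking the maximum gives a start of hour 13, and it finishes at 13 + 1 = hour 14.
Catering load-in cannot begin until table placement (finishes hour 13). It runs from hour 13 to 13 + 6 = hour 19.
After table placement (finishes hour 13), lighting stringing can start at hour 13 and finishes at hour 17.
All tasks are finished once the last one completes. Finish times: Tent raising at 9, Table placement at 13, Floral arrangement at 15, Lighting stringing at 17, Catering load-in at 19, The final walkthrough at 14. The latest is hour 19.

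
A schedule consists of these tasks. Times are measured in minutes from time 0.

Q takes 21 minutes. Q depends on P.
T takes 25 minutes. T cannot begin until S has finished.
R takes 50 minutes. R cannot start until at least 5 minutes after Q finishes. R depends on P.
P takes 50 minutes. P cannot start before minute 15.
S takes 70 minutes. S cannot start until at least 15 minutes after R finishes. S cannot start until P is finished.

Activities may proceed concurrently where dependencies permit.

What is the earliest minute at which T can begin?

226

P waits on its own release at minute 15, so it starts at minute 15 and finishes at 15 + 50 = minute 65.
Q waits on P (finishes minute 65), so it starts at minute 65 and finishes at 65 + 21 = minute 86.
R needs all of Q (finishes minute 86, plus 5-minute gap → minute 91); P (finishes minute 65). That puts its earliest start at minute 91; it finishes at 91 + 50 = minute 141.
S has to wait for R (finishes minute 141, plus 15-minute gap → minute 156); P (finishes minute 65). The latest of these is minute 156, so S runs minute 156 to 156 + 70 = minute 226.
T waits on S (finishes minute 226), so the earliest it can start is minute 226.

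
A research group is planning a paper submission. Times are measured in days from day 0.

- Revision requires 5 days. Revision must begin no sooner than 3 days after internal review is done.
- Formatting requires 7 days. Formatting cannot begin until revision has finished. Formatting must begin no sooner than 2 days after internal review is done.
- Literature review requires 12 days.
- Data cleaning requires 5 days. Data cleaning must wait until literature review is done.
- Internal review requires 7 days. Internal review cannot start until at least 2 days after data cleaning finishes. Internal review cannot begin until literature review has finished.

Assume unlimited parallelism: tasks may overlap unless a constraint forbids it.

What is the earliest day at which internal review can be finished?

Literature review has no prerequisites, so it starts at day 0 and finishes at day 12.
After literature review (finishes day 12), data cleaning can start at day 12 and finishes at day 17.
Internal review has to wait for data cleaning (finishes day 17, plus 2-day gap → day 19); literature review (finishes day 12). The latest of these is day 19, so internal review runs day 19 to 19 + 7 = day 26.

26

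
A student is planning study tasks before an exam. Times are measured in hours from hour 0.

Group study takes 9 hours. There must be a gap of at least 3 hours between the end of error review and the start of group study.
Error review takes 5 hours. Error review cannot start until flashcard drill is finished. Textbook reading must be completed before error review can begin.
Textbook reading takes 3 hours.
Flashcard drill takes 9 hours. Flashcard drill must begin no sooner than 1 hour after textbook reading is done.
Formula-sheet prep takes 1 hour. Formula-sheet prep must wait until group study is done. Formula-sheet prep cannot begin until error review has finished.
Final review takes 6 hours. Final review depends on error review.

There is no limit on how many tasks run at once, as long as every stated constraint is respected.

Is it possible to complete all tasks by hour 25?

Nothing blocks textbook reading, so it runs from hour 0 to hour 3.
Flashcard drill cannot begin until textbook reading (finishes hour 3, plus 1-hour gap → hour 4). It runs from hour 4 to 4 + 9 = hour 13.
For error review: flashcard drill (finishes hour 13); textbook reading (finishes hour 3). Taking the maximum gives a start of hour 13, and it finishes at 13 + 5 = hour 18.
Final review waits on error review (finishes hour 18), so it starts at hour 18 and finishes at 18 + 6 = hour 24.
Group study waits on error review (finishes hour 18, plus 3-hour gap → hour 21), so it starts at hour 21 and finishes at 21 + 9 = hour 30.
Formula-sheet prep cannot start until group study (finishes hour 30); error review (finishes hour 18). The controlling bound is hour 30, so formula-sheet prep finishes at 30 + 1 = hour 31.
The earliest everything can be done is hour 31, which is after the deadline of 25, so it is not possible.

No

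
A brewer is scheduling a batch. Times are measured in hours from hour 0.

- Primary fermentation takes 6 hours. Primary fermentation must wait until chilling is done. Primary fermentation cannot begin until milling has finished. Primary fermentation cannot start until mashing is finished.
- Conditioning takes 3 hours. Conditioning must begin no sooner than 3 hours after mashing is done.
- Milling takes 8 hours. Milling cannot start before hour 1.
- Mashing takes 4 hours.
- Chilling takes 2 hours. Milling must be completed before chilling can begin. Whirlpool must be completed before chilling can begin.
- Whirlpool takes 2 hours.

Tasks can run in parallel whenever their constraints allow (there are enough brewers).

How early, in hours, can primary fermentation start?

Whirlpool has no prerequisites, so it starts at hour 0 and finishes at hour 2.
Mashing has no prerequisites, so it starts at hour 0 and finishes at hour 4.
Milling cannot begin until its own release at hour 1. It runs from hour 1 to 1 + 8 = hour 9.
Chilling has to wait for milling (finishes hour 9); whirlpool (finishes hour 2). The latest of these is hour 9, so chilling runs hour 9 to 9 + 2 = hour 11.
Primary fermentation waits on chilling (finishes hour 11); milling (finishes hour 9); mashing (finishes hour 4). The latest of these is hour 11, which is the earliest primary fermentation can start.

11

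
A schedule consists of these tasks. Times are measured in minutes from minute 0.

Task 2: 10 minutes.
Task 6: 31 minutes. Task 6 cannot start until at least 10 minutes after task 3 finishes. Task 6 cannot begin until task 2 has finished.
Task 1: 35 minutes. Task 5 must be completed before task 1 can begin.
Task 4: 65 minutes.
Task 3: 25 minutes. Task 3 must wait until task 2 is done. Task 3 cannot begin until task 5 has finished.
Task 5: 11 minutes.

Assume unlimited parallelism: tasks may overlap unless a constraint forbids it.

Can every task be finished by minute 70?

No

Task 5 can start immediately at minute 0; it finishes at minute 11.
Task 1 cannot begin until task 5 (finishes minute 11). It runs from minute 11 to 11 + 35 = minute 46.
Nothing blocks task 4, so it runs from minute 0 to minute 65.
Nothing blocks task 2, so it runs from minute 0 to minute 10.
Task 3 has to wait for task 2 (finishes minute 10); task 5 (finishes minute 11). The latest of these is minute 11, so task 3 runs minute 11 to 11 + 25 = minute 36.
Task 6 cannot start until task 3 (finishes minute 36, plus 10-minute gap → minute 46); task 2 (finishes minute 10). The controlling bound is minute 46, so task 6 finishes at 46 + 31 = minute 77.
The earliest everything can be done is minute 77, which is after the deadline of 70, so it is not possible.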